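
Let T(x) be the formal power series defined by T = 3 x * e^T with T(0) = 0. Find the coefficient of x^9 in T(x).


Apply the Lagrange inversion formula: if T = 3 x * phi(T) with phi(t) = e^t, then
[x^n] T = 3^n * (1/n) [t^(n-1)] phi(t)^n = 3^n * (1/n) [t^(n-1)] e^(n t) = 3^n * (1/n) * n^(n-1) / (n-1)! = 3^n * n^(n-1) / n!.
When c = 1 this is the Cayley count of rooted labeled trees on n vertices, divided by n!.
For n = 9: 3^9 * 9^8 / 9! = 19683 * 43046721/362880 = 10460353203/4480.

10460353203/4480


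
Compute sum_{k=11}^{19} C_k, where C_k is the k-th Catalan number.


C_11 through C_19: 58786, 208012, 742900, 2674440, 9694845, 35357670, 129644790, 477638700, 1767263190
Sum = 58786 + 208012 + 742900 + 2674440 + 9694845 + 35357670 + 129644790 + 477638700 + 1767263190
= 2423283333

2423283333


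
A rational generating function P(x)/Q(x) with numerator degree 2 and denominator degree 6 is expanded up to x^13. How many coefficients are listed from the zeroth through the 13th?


Expanding up to x^13 gives the coefficients for x^0, x^1, ..., x^13.
That is 13 + 1 = 14 coefficients in total.

14


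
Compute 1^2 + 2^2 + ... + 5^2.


This power sum has a closed form given by Faulhaber's formula
sum_{k=1}^{m} k^p = (1 / (p + 1)) * sum_{j=0}^{p} C(p + 1, j) B_j m^(p + 1 - j),
but for small m direct computation is fastest:
1 + 4 + 9 + 16 + 25 = 55.

55


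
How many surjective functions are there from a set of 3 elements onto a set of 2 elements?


By inclusion-exclusion on which target elements are missed, the number of surjections from an n-set onto a k-set is
surj(n, k) = sum_{j=0}^{k} (-1)^j C(k, j) (k - j)^n.
Equivalently surj(n, k) = k! * S(n, k), where S(n, k) is the Stirling number of the second kind.
For n = 3, k = 2:
S(3, 2) = 3, so
surj = 2! * 3 = 2 * 3 = 6.

6


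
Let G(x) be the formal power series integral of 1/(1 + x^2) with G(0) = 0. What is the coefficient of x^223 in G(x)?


1/(1 + x^2) = sum_{j>=0} (-1)^j x^(2j). Integrating termwise with G(0) = 0:
G(x) = sum_{j>=0} (-1)^j x^(2j+1) / (2j+1) = arctan(x).
Only odd powers are nonzero. For x^223 write 223 = 2*111 + 1, giving
(-1)^111 / 223 = -1/223 = -1/223.

-1/223


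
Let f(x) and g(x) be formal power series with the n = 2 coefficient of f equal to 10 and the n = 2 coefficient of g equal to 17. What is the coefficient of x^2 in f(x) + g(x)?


Addition of formal power series is termwise.
The coefficient of x^2 in f + g = 10 + 17
= 27

27


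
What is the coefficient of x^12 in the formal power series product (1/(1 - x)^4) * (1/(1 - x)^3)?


Combine the factors: (1/(1 - x)^4) * (1/(1 - x)^3) = 1/(1 - x)^7.
Then use 1/(1 - x)^r = sum_{k>=0} C(k + r - 1, r - 1) x^k with r = 7 and k = 12:
C(18, 6) = 18564.

18564


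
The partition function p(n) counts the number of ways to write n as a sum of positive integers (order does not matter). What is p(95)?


Using the generating function prod_{k>=1} 1/(1-x^k), we compute p(95).
By dynamic programming over parts 1 through 95:
p(95) = 104651419

104651419


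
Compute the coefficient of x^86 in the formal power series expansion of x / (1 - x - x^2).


Let f(x) = sum_{k>=0} a_k x^k. Multiplying f(x) * (1 - x - x^2) = x and matching coefficients gives a_0 = 0, a_1 = 1, and a_k = a_{k-1} + a_{k-2} for k >= 2. These are the Fibonacci numbers F_k.
Iterating from F_0 = 0, F_1 = 1:
F_0=0, F_1=1, F_2=1, F_3=2, F_4=3, F_5=5, F_6=8, F_7=13, F_8=21, F_9=34, ...
F_86 = 420196140727489673.

420196140727489673


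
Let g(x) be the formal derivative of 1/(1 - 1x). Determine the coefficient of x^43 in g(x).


Differentiate termwise: d/dx sum_{k>=0} 1^k x^k = sum_{k>=1} k 1^k x^(k-1) = sum_{j>=0} (j+1) 1^(j+1) x^j.
Equivalently, d/dx [1/(1 - 1x)] = 1/(1 - 1x)^2.
For j = 43: 44 * 1^44 = 44 * 1 = 44.

44


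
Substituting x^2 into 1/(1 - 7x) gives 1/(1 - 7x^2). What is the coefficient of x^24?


The coefficient of x^(2m) in 1/(1 - 7x^2) is 7^m.
With n = 24 = 2*12, the coefficient is 7^12 = 13841287201.

13841287201


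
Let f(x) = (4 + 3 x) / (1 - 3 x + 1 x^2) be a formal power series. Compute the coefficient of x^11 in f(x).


Write f(x) = sum_{k>=0} a_k x^k. Multiplying both sides by 1 - 3 x + 1 x^2 gives
(1 - 3 x + 1 x^2) sum_{k>=0} a_k x^k = 4 + 3 x.
Matching coefficients:
 x^0: a_0 = 4
 x^1: a_1 - 3 a_0 = 3  =>  a_1 = 3*4 + 3 = 15
 x^k (k >= 2): a_k = 3 a_{k-1} - 1 a_{k-2}.
Iterating: a_2 = 41, a_3 = 108, a_4 = 283, a_5 = 741, a_6 = 1940, a_7 = 5079, a_8 = 13297, a_9 = 34812, a_10 = 91139, a_11 = 238605.
So the coefficient of x^11 is 238605.

238605


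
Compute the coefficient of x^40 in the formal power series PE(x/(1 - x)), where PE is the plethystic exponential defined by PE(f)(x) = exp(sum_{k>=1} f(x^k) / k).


For f(x) = x/(1 - x) we have
sum_{k>=1} f(x^k) / k = sum_{k>=1} (1/k) * x^k / (1 - x^k) = sum_{k, m >= 1} x^(k m) / k,
which after exponentiating simplifies to
PE(x/(1 - x)) = prod_{k>=1} 1 / (1 - x^k).
This is the generating function for the partition function p(n), so the coefficient of x^40 is p(40).
Computing p(40) by dynamic programming over parts 1, 2, ..., 40: p(40) = 37338.

37338


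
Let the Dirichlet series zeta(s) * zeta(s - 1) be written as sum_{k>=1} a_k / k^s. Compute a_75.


Convolution gives a_k = sum_{d | k} d * 1 = sum_{d | k} d = sigma(k), the sum of positive divisors of k.
For k = 75, the divisors are 1, 3, 5, 15, 25, 75, so
sigma(75) = 1 + 3 + 5 + 15 + 25 + 75 = 124.

124


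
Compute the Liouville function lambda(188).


The Liouville function is lambda(k) = (-1)^Omega(k), where Omega(k) counts the prime factors of k with multiplicity.
Factoring: 188 = 2 * 2 * 47, so Omega(188) = 3.
lambda(188) = (-1)^3 = -1.

-1


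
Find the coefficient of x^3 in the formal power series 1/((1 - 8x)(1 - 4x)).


By partial fractions or Cauchy convolution:
The coefficient equals sum_{k=0}^{3} 8^k * 4^(3-k).
= 960

960


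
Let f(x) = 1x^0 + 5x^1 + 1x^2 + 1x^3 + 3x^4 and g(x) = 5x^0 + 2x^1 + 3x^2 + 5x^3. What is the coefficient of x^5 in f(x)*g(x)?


Cauchy product at x^5:
1*5 + 1*3 + 3*2
= 14

14


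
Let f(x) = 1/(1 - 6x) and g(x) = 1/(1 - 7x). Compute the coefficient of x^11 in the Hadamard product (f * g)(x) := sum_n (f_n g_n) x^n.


f has coefficients f_k = 6^k and g has coefficients g_k = 7^k, so the Hadamard product has coefficient (f*g)_k = 6^k * 7^k = 42^k.
For k = 11: 42^11 = 717368321110468608.

717368321110468608


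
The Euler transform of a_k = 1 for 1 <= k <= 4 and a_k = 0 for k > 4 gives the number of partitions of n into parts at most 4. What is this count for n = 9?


Partitions of 9 into parts at most 4:
Using generating function (1-x)^(-1)(1-x^2)^(-1)...(1-x^4)^(-1),
the coefficient of x^9 = 18

18


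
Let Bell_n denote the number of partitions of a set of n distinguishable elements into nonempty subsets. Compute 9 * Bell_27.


Bell_27 can be computed from the Bell triangle or from Dobinski's identity Bell_n = (1/e) * sum_{k>=0} k^n / k!.
Computing Bell_27 = 545717047936059989389.
Then 9 * 545717047936059989389 = 4911453431424539904501.

4911453431424539904501


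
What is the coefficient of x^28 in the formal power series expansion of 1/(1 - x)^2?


The negative binomial / multiset identity is
1/(1 - x)^r = sum_{k>=0} C(k + r - 1, r - 1) x^k.
Here r = 2 and k = 28, so the coefficient is
C(28 + 1, 1) = C(29, 1)
= 29

29


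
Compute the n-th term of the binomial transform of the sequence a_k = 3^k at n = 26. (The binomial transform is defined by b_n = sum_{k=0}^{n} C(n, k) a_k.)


With a_k = 3^k, b_n = sum_{k=0}^{n} C(n, k) 3^k = (1 + 3)^n by the binomial theorem.
For n = 26: (1 + 3)^26 = 4^26 = 4503599627370496.

4503599627370496


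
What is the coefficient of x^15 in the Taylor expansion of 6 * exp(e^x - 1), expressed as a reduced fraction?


exp(e^x - 1) = sum_{k>=0} Bell_k x^k / k!, where Bell_k is the k-th Bell number.
So the coefficient of x^15 is 6 * Bell_15 / 15!.
Computing: Bell_15 = 1382958545 and 15! = 1307674368000, giving
6 * 1382958545/1307674368000 = 276591709/43589145600.

276591709/43589145600


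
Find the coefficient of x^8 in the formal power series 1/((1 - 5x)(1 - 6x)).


By partial fractions or Cauchy convolution:
The coefficient equals sum_{k=0}^{8} 5^k * 6^(8-k).
= 8124571

8124571


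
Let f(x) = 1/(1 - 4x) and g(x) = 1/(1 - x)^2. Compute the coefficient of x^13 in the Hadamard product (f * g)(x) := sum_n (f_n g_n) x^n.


f has coefficients f_k = 4^k. For g = 1/(1 - x)^2 the coefficient is g_k = C(k + 1, 1) = k + 1. The Hadamard coefficient is (f * g)_k = 4^k * (k + 1).
For k = 13: 4^13 * 14 = 67108864 * 14 = 939524096.

939524096


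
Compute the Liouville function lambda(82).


The Liouville function is lambda(k) = (-1)^Omega(k), where Omega(k) counts the prime factors of k with multiplicity.
Factoring: 82 = 2 * 41, so Omega(82) = 2.
lambda(82) = (-1)^2 = 1.

1


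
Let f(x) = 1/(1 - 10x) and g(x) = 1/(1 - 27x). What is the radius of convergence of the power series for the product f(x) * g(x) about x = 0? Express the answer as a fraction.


The radius of 1/(1 - 10x) is 1/10 (nearest singularity at x = 1/10), and the radius of 1/(1 - 27x) is 1/27.
The product f(x)*g(x) = 1/((1 - 10x)(1 - 27x)) has singularities at both 1/10 and 1/27, so its radius of convergence is the distance to the nearest one:
min(1/10, 1/27) = 1/27.

1/27


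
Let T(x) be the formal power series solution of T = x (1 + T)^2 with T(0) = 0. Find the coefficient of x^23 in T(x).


Apply the Lagrange inversion formula: if T = x * phi(T) with phi(t) = (1 + t)^2, then [x^n] T = (1/n) [t^(n-1)] phi(t)^n = (1/n) [t^(n-1)] (1 + t)^(2n) = (1/n) C(2n, n-1).
Using the identity C(2n, n-1) = C(2n, n) * n / (n+1), the unscaled factor equals C(2n, n) / (n+1) = C_n, the n-th Catalan number.
For n = 23: C_23 = C(46, 23) / 24 = 8233430727600/24 = 343059613650 = 343059613650.

343059613650


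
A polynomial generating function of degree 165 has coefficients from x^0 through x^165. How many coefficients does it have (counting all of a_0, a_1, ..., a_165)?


A polynomial of degree 165 takes the form a_0 + a_1 x + ... + a_165 x^165.
The number of coefficients is 165 + 1 = 166.

166


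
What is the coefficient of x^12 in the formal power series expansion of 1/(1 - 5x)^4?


The general identity 1/(1 - c x)^r = sum_{k>=0} c^k C(k + r - 1, r - 1) x^k follows by substituting y = c x into 1/(1 - y)^r = sum_{k>=0} C(k + r - 1, r - 1) y^k.
For c = 5, r = 4, k = 12:
5^12 * C(15, 3) = 244140625 * 455 = 111083984375.

111083984375


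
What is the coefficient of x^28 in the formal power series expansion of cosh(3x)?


The Maclaurin series is cosh(t) = sum_{m>=0} t^(2m) / (2m)!, so substituting t = 3x, only even powers of x are nonzero, with coefficient of x^(2m) equal to 3^(2m) / (2m)!.
For x^28 the coefficient is 3^28/28! = 22876792454961/304888344611713860501504000000 = 14348907/191233736583938048000000.

14348907/191233736583938048000000


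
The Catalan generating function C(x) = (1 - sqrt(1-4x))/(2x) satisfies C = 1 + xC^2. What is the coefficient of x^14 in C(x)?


Substituting x -> x scales the n-th coefficient by 1, so [x^14] C(x) = C_14.
C_14 = C(2*14, 14)/(15) = 40116600/15 = 2674440.
= 2674440.

2674440


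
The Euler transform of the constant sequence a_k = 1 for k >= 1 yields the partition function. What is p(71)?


The Euler transform converts the sequence a_k = 1 into the number of integer partitions.
Using the recurrence or dynamic programming:
p(71) = 4697205

4697205


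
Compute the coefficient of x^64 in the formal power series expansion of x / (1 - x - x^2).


Let f(x) = sum_{k>=0} a_k x^k. Multiplying f(x) * (1 - x - x^2) = x and matching coefficients gives a_0 = 0, a_1 = 1, and a_k = a_{k-1} + a_{k-2} for k >= 2. These are the Fibonacci numbers F_k.
Iterating from F_0 = 0, F_1 = 1:
F_0=0, F_1=1, F_2=1, F_3=2, F_4=3, F_5=5, F_6=8, F_7=13, F_8=21, F_9=34, ...
F_64 = 10610209857723.

10610209857723


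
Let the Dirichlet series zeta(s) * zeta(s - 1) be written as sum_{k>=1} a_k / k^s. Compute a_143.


Convolution gives a_k = sum_{d | k} d * 1 = sum_{d | k} d = sigma(k), the sum of positive divisors of k.
For k = 143, the divisors are 1, 11, 13, 143, so
sigma(143) = 1 + 11 + 13 + 143 = 168.

168


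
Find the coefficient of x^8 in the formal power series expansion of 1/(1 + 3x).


Write 1/(1 + c x) = 1/(1 - (-c) x) and apply the geometric-series identity
1/(1 - y) = sum_{k>=0} y^k to get 1/(1 + c x) = sum_{k>=0} (-c)^k x^k.
So the coefficient of x^k is (-c)^k = (-1)^k * c^k.
Here c = 3 and k = 8:
(-3)^8 = 1 * 6561 = 6561

6561


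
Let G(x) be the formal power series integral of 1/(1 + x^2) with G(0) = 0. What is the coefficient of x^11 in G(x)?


1/(1 + x^2) = sum_{j>=0} (-1)^j x^(2j). Integrating termwise with G(0) = 0:
G(x) = sum_{j>=0} (-1)^j x^(2j+1) / (2j+1) = arctan(x).
Only odd powers are nonzero. For x^11 write 11 = 2*5 + 1, giving
(-1)^5 / 11 = -1/11 = -1/11.

-1/11


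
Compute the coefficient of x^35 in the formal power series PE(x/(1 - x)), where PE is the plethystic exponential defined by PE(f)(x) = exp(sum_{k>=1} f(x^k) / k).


For f(x) = x/(1 - x) we have
sum_{k>=1} f(x^k) / k = sum_{k>=1} (1/k) * x^k / (1 - x^k) = sum_{k, m >= 1} x^(k m) / k,
which after exponentiating simplifies to
PE(x/(1 - x)) = prod_{k>=1} 1 / (1 - x^k).
This is the generating function for the partition function p(n), so the coefficient of x^35 is p(35).
Computing p(35) by dynamic programming over parts 1, 2, ..., 35: p(35) = 14883.

14883


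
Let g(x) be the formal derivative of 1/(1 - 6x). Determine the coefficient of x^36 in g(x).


Differentiate termwise: d/dx sum_{k>=0} 6^k x^k = sum_{k>=1} k 6^k x^(k-1) = sum_{j>=0} (j+1) 6^(j+1) x^j.
Equivalently, d/dx [1/(1 - 6x)] = 6/(1 - 6x)^2.
For j = 36: 37 * 6^37 = 37 * 61886548790943213277031694336 = 2289802305264898891250172690432.

2289802305264898891250172690432


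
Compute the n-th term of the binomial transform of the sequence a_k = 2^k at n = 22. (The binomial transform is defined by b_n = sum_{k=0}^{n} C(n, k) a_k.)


With a_k = 2^k, b_n = sum_{k=0}^{n} C(n, k) 2^k = (1 + 2)^n by the binomial theorem.
For n = 22: (1 + 2)^22 = 3^22 = 31381059609.

31381059609


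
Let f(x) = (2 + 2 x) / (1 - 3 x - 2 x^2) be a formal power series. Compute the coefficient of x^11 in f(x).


Write f(x) = sum_{k>=0} a_k x^k. Multiplying both sides by 1 - 3 x - 2 x^2 gives
(1 - 3 x - 2 x^2) sum_{k>=0} a_k x^k = 2 + 2 x.
Matching coefficients:
 x^0: a_0 = 2
 x^1: a_1 - 3 a_0 = 2  =>  a_1 = 3*2 + 2 = 8
 x^k (k >= 2): a_k = 3 a_{k-1} + 2 a_{k-2}.
Iterating: a_2 = 28, a_3 = 100, a_4 = 356, a_5 = 1268, a_6 = 4516, a_7 = 16084, a_8 = 57284, a_9 = 204020, a_10 = 726628, a_11 = 2587924.
So the coefficient of x^11 is 2587924.

2587924


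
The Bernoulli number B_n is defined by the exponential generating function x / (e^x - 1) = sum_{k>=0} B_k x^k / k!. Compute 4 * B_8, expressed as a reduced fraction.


Bernoulli numbers can also be computed recursively via B_0 = 1 and sum_{j=0}^{m} C(m+1, j) B_j = 0 for m >= 1. Odd-index Bernoulli numbers vanish for k >= 3.
Computing B_8 = -1/30, so 4 * B_8 = 4 * -1/30 = -2/15.

-2/15


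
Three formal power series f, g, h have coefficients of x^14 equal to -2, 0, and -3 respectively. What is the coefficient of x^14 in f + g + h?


Series addition is componentwise:
-2 + 0 + -3
= -5

-5


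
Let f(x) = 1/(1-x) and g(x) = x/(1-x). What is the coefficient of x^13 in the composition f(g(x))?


First simplify the composition: f(g(x)) = 1/(1 - x/(1-x)) = (1-x)/((1-x) - x) = (1-x)/(1-2x).
Now extract the coefficient. Write (1-x)/(1-2x) = 1/(1-2x) - x/(1-2x).
The coefficient of x^n in 1/(1-2x) is 2^n, and in x/(1-2x) is 2^(n-1) (for n >= 1).
So the coefficient of x^13 is 2^13 - 2^12 = 8192 - 4096 = 4096.

4096


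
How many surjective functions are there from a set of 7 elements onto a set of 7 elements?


By inclusion-exclusion on which target elements are missed, the number of surjections from an n-set onto a k-set is
surj(n, k) = sum_{j=0}^{k} (-1)^j C(k, j) (k - j)^n.
Equivalently surj(n, k) = k! * S(n, k), where S(n, k) is the Stirling number of the second kind.
For n = 7, k = 7:
S(7, 7) = 1, so
surj = 7! * 1 = 5040 * 1 = 5040.

5040


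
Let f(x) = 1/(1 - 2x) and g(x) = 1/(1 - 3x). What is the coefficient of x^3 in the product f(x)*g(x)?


The coefficient of x^n in f*g is the Cauchy product: sum_{k=0}^{n} a^k * b^(n-k).
With a=2, b=3, n=3:
sum_{k=0}^{3} 2^k * 3^(3-k)
= 65

65


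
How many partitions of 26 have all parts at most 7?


Using the generating function (1-x)^(-1)(1-x^2)^(-1)...(1-x^7)^(-1),
the coefficient of x^26 counts these restricted partitions.
Result = 1009

1009


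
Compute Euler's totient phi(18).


phi(n) counts integers in [1, n] coprime to n. Using the multiplicative formula phi(n) = n * prod_{p | n} (1 - 1/p):
18 = 2 * 3^2, so
phi(18) = 18 * (1 - 1/2) * (1 - 1/3) = 6.

6


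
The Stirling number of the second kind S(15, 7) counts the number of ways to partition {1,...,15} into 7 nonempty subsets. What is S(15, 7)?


Using the explicit formula S(n,k) = (1/k!) sum_{j=0}^{k} (-1)^(k-j) C(k,j) j^n:
S(15, 7) = 408741333
Equivalently, S(n,k) is n! times the coefficient of x^n in the EGF (e^x - 1)^k / k!.

408741333


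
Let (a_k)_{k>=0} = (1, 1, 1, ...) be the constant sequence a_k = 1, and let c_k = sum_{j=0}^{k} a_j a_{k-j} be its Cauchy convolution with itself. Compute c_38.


Since a_j = 1 for all j >= 0, the convolution sum becomes
c_k = sum_{j=0}^{k} 1 * 1 = 1 * (k + 1).
Equivalently, the generating function of (a_k) is 1/(1 - x) and its square is 1/(1 - x)^2 = sum_{k>=0} 1(k + 1) x^k.
For k = 38: 1 * 39 = 39.

39


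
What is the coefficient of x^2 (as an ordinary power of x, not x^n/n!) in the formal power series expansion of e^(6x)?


The exponential series is e^y = sum_{k>=0} y^k / k!. Substituting y = 6x gives
e^(6x) = sum_{k>=0} 6^k x^k / k!.
So the coefficient of x^n is a^n/n! with a = 6, n = 2:
6^2 / 2! = 36/2 = 18

18


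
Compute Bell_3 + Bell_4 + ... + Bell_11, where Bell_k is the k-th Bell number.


Recall Bell_k counts set partitions of a k-set (with Bell_0 = 1 by convention).
Bell_3 through Bell_11: 5, 15, 52, 203, 877, 4140, 21147, 115975, 678570
Sum = 5 + 15 + 52 + 203 + 877 + 4140 + 21147 + 115975 + 678570 = 820984.

820984


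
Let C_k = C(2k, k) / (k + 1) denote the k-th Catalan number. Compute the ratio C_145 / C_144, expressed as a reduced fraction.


Using C_k = (2k)! / (k! (k+1)!), the ratio C_{k+1}/C_k simplifies to
C_{k+1}/C_k = [(2k+2)! / ((k+1)! (k+2)!)] * [k! (k+1)! / (2k)!]
 = (2k+2)(2k+1) / ((k+1)(k+2)) = 2(2k+1) / (k+2).
For k = 144: 2(2*144 + 1) / (144 + 2) = 578/146 = 289/73.

289/73


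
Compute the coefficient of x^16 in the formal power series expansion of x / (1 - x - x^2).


Let f(x) = sum_{k>=0} a_k x^k. Multiplying f(x) * (1 - x - x^2) = x and matching coefficients gives a_0 = 0, a_1 = 1, and a_k = a_{k-1} + a_{k-2} for k >= 2. These are the Fibonacci numbers F_k.
Iterating from F_0 = 0, F_1 = 1:
F_0=0, F_1=1, F_2=1, F_3=2, F_4=3, F_5=5, F_6=8, F_7=13, F_8=21, F_9=34, ...
F_16 = 987.

987


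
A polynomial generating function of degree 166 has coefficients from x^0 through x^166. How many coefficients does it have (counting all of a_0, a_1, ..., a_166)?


A polynomial of degree 166 takes the form a_0 + a_1 x + ... + a_166 x^166.
The number of coefficients is 166 + 1 = 167.

167


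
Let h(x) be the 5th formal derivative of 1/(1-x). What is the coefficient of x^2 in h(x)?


Differentiating 5 times: d^5/dx^5 [1/(1-x)] = 5!/(1-x)^6.
The expansion 1/(1-x)^6 = sum_{k>=0} C(k+5, 5) x^k, so the coefficient of x^n in 5!/(1-x)^6 is 5! * C(n+5, 5).
For n = 2: 120 * C(7, 5) = 120 * 21 = 2520

2520


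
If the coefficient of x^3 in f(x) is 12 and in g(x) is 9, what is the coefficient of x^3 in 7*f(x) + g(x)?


Scalar multiplication scales coefficients: 7 * 12 = 84.
Then add the g coefficient: 84 + 9
= 93

93


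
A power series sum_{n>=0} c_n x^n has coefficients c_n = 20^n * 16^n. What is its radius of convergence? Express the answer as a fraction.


By the root test (Cauchy-Hadamard), the radius is R = 1 / limsup_n |c_n|^(1/n).
Here |c_n|^(1/n) = (20^n * 16^n)^(1/n) = 20 * 16 = 320 for all n.
So R = 1/320 = 1/320.

1/320


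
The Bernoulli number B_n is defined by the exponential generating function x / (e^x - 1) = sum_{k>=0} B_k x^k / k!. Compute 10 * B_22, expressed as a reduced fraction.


Bernoulli numbers can also be computed recursively via B_0 = 1 and sum_{j=0}^{m} C(m+1, j) B_j = 0 for m >= 1. Odd-index Bernoulli numbers vanish for k >= 3.
Computing B_22 = 854513/138, so 10 * B_22 = 10 * 854513/138 = 4272565/69.

4272565/69


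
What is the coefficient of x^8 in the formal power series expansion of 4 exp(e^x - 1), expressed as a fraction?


exp(e^x - 1) is the exponential generating function for the Bell numbers Bell_k: exp(e^x - 1) = sum_{k>=0} Bell_k x^k / k!.
So the coefficient of x^8 in 4 exp(e^x - 1) is 4 Bell_8 / 8!.
Computing: Bell_8 = 4140 and 8! = 40320, giving
4 * 4140/40320 = 23/56.

23/56


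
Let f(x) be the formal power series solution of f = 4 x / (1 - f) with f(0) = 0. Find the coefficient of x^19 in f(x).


Apply Lagrange inversion: f = 4 x * phi(f) with phi(t) = 1/(1 - t), so
[x^n] f = 4^n * (1/n) [t^(n-1)] phi(t)^n = 4^n * (1/n) [t^(n-1)] (1 - t)^(-n) = 4^n * (1/n) C(2n - 2, n - 1) = 4^n * C_{n-1}.
For n = 19: C_18 = C(36, 18) / 19 = 9075135300/19 = 477638700.
With the 4^19 = 274877906944 factor, the coefficient is 274877906944 * 477638700 = 131292326131453132800.

131292326131453132800


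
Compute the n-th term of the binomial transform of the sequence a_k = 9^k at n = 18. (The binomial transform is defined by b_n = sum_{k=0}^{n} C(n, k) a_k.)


With a_k = 9^k, b_n = sum_{k=0}^{n} C(n, k) 9^k = (1 + 9)^n by the binomial theorem.
For n = 18: (1 + 9)^18 = 10^18 = 1000000000000000000.

1000000000000000000


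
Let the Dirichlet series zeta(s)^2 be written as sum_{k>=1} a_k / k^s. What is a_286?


The Dirichlet convolution of the constant function 1 with itself gives (1 * 1)(k) = sum_{d | k} 1 = d(k), the number of positive divisors of k.
Since zeta(s) = sum_{k>=1} 1/k^s, we have zeta(s)^2 = sum_{k>=1} d(k)/k^s, so a_k = d(k).
For k = 286: the divisors are 1, 2, 11, 13, 22, 26, 143, 286.
Count = 8.

8


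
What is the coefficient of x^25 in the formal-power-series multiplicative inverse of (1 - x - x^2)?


Let the inverse be f(x) = sum_{k>=0} a_k x^k. From f(x) * (1 - x - x^2) = 1 and matching coefficients:
 x^0: a_0 = 1.
 x^1: a_1 - a_0 = 0, so a_1 = 1.
 x^k (k >= 2): a_k - a_{k-1} - a_{k-2} = 0, i.e. a_k = a_{k-1} + a_{k-2}.
This is the Fibonacci-type recurrence shifted so that a_0 = a_1 = 1.
Iterating: a_0=1, a_1=1, a_2=2, a_3=3, a_4=5, a_5=8, a_6=13, a_7=21, a_8=34, a_9=55, ...
a_25 = 121393.

121393


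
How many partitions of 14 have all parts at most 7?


Using the generating function (1-x)^(-1)(1-x^2)^(-1)...(1-x^7)^(-1),
the coefficient of x^14 counts these restricted partitions.
Result = 105

105


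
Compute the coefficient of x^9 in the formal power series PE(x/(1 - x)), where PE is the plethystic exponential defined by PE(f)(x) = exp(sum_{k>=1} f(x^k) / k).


For f(x) = x/(1 - x) we have
sum_{k>=1} f(x^k) / k = sum_{k>=1} (1/k) * x^k / (1 - x^k) = sum_{k, m >= 1} x^(k m) / k,
which after exponentiating simplifies to
PE(x/(1 - x)) = prod_{k>=1} 1 / (1 - x^k).
This is the generating function for the partition function p(n), so the coefficient of x^9 is p(9).
Computing p(9) by dynamic programming over parts 1, 2, ..., 9: p(9) = 30.

30


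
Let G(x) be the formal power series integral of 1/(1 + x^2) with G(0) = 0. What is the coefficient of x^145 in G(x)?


1/(1 + x^2) = sum_{j>=0} (-1)^j x^(2j). Integrating termwise with G(0) = 0:
G(x) = sum_{j>=0} (-1)^j x^(2j+1) / (2j+1) = arctan(x).
Only odd powers are nonzero. For x^145 write 145 = 2*72 + 1, giving
(-1)^72 / 145 = 1/145 = 1/145.

1/145


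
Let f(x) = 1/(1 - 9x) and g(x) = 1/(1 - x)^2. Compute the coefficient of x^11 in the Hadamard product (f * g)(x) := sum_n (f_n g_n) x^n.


f has coefficients f_k = 9^k. For g = 1/(1 - x)^2 the coefficient is g_k = C(k + 1, 1) = k + 1. The Hadamard coefficient is (f * g)_k = 9^k * (k + 1).
For k = 11: 9^11 * 12 = 31381059609 * 12 = 376572715308.

376572715308


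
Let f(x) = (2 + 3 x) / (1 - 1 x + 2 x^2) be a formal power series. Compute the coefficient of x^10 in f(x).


Write f(x) = sum_{k>=0} a_k x^k. Multiplying both sides by 1 - 1 x + 2 x^2 gives
(1 - 1 x + 2 x^2) sum_{k>=0} a_k x^k = 2 + 3 x.
Matching coefficients:
 x^0: a_0 = 2
 x^1: a_1 - 1 a_0 = 3  =>  a_1 = 1*2 + 3 = 5
 x^k (k >= 2): a_k = 1 a_{k-1} - 2 a_{k-2}.
Iterating: a_2 = 1, a_3 = -9, a_4 = -11, a_5 = 7, a_6 = 29, a_7 = 15, a_8 = -43, a_9 = -73, a_10 = 13.
So the coefficient of x^10 is 13.

13


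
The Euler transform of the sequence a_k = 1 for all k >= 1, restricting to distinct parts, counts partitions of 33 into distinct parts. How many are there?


Partitions of 33 into distinct parts can be computed via generating function.
Product (1+x)(1+x^2)(1+x^3)...
The coefficient of x^33 = 448

448


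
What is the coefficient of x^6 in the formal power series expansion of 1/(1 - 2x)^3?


The general identity 1/(1 - c x)^r = sum_{k>=0} c^k C(k + r - 1, r - 1) x^k follows by substituting y = c x into 1/(1 - y)^r = sum_{k>=0} C(k + r - 1, r - 1) y^k.
For c = 2, r = 3, k = 6:
2^6 * C(8, 2) = 64 * 28 = 1792.

1792


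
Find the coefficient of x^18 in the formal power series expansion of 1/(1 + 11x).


Write 1/(1 + c x) = 1/(1 - (-c) x) and apply the geometric-series identity
1/(1 - y) = sum_{k>=0} y^k to get 1/(1 + c x) = sum_{k>=0} (-c)^k x^k.
So the coefficient of x^k is (-c)^k = (-1)^k * c^k.
Here c = 11 and k = 18:
(-11)^18 = 1 * 5559917313492231481 = 5559917313492231481

5559917313492231481


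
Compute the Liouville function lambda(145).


The Liouville function is lambda(k) = (-1)^Omega(k), where Omega(k) counts the prime factors of k with multiplicity.
Factoring: 145 = 5 * 29, so Omega(145) = 2.
lambda(145) = (-1)^2 = 1.

1


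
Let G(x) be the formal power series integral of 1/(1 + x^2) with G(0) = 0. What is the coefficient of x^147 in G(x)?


1/(1 + x^2) = sum_{j>=0} (-1)^j x^(2j). Integrating termwise with G(0) = 0:
G(x) = sum_{j>=0} (-1)^j x^(2j+1) / (2j+1) = arctan(x).
Only odd powers are nonzero. For x^147 write 147 = 2*73 + 1, giving
(-1)^73 / 147 = -1/147 = -1/147.

-1/147


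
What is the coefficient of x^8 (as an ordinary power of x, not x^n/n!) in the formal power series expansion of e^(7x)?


The exponential series is e^y = sum_{k>=0} y^k / k!. Substituting y = 7x gives
e^(7x) = sum_{k>=0} 7^k x^k / k!.
So the coefficient of x^n is a^n/n! with a = 7, n = 8:
7^8 / 8! = 5764801/40320 = 823543/5760

823543/5760


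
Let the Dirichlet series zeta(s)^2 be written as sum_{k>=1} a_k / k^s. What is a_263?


The Dirichlet convolution of the constant function 1 with itself gives (1 * 1)(k) = sum_{d | k} 1 = d(k), the number of positive divisors of k.
Since zeta(s) = sum_{k>=1} 1/k^s, we have zeta(s)^2 = sum_{k>=1} d(k)/k^s, so a_k = d(k).
For k = 263: the divisors are 1, 263.
Count = 2.

2


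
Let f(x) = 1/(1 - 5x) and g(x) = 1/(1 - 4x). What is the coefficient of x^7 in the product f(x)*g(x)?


The coefficient of x^n in f*g is the Cauchy product: sum_{k=0}^{n} a^k * b^(n-k).
With a=5, b=4, n=7:
sum_{k=0}^{7} 5^k * 4^(7-k)
= 325089

325089


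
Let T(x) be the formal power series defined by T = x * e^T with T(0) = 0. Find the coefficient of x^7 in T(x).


Apply the Lagrange inversion formula: if T = x * phi(T) with phi(t) = e^t, then
[x^n] T = (1/n) [t^(n-1)] phi(t)^n = (1/n) [t^(n-1)] e^(n t) = (1/n) * n^(n-1) / (n-1)! = n^(n-1) / n!.
When c = 1 this is the Cayley count of rooted labeled trees on n vertices, divided by n!.
For n = 7: 7^6 / 7! = 117649/5040 = 16807/720.

16807/720


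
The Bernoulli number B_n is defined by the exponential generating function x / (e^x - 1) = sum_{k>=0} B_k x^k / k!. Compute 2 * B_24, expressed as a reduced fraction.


Bernoulli numbers can also be computed recursively via B_0 = 1 and sum_{j=0}^{m} C(m+1, j) B_j = 0 for m >= 1. Odd-index Bernoulli numbers vanish for k >= 3.
Computing B_24 = -236364091/2730, so 2 * B_24 = 2 * -236364091/2730 = -236364091/1365.

-236364091/1365


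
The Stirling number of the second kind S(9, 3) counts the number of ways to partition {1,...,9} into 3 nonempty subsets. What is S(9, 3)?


Using the explicit formula S(n,k) = (1/k!) sum_{j=0}^{k} (-1)^(k-j) C(k,j) j^n:
S(9, 3) = 3025
Equivalently, S(n,k) is n! times the coefficient of x^n in the EGF (e^x - 1)^k / k!.

3025


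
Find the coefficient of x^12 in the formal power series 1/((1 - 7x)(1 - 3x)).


By partial fractions or Cauchy convolution:
The coefficient equals sum_{k=0}^{12} 7^k * 3^(12-k).
= 24221854021

24221854021


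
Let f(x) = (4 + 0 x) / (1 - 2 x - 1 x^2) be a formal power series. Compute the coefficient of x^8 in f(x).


Write f(x) = sum_{k>=0} a_k x^k. Multiplying both sides by 1 - 2 x - 1 x^2 gives
(1 - 2 x - 1 x^2) sum_{k>=0} a_k x^k = 4 + 0 x.
Matching coefficients:
 x^0: a_0 = 4
 x^1: a_1 - 2 a_0 = 0  =>  a_1 = 2*4 + 0 = 8
 x^k (k >= 2): a_k = 2 a_{k-1} + 1 a_{k-2}.
Iterating: a_2 = 20, a_3 = 48, a_4 = 116, a_5 = 280, a_6 = 676, a_7 = 1632, a_8 = 3940.
So the coefficient of x^8 is 3940.

3940


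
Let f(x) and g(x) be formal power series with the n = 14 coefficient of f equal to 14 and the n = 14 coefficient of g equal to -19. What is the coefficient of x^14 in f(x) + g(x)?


Addition of formal power series is termwise.
The coefficient of x^14 in f + g = 14 + -19
= -5

-5


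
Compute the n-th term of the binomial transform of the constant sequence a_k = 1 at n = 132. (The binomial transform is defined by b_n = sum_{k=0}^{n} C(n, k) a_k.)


With a_k = 1 for all k, b_n = sum_{k=0}^{n} C(n, k) = 2^n by the binomial theorem.
For n = 132: 2^132 = 5444517870735015415413993718908291383296.

5444517870735015415413993718908291383296


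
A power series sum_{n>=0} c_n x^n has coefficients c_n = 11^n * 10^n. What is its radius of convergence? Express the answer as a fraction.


By the root test (Cauchy-Hadamard), the radius is R = 1 / limsup_n |c_n|^(1/n).
Here |c_n|^(1/n) = (11^n * 10^n)^(1/n) = 11 * 10 = 110 for all n.
So R = 1/110 = 1/110.

1/110


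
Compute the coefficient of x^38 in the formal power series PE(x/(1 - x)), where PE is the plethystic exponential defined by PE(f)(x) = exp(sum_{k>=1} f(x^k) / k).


For f(x) = x/(1 - x) we have
sum_{k>=1} f(x^k) / k = sum_{k>=1} (1/k) * x^k / (1 - x^k) = sum_{k, m >= 1} x^(k m) / k,
which after exponentiating simplifies to
PE(x/(1 - x)) = prod_{k>=1} 1 / (1 - x^k).
This is the generating function for the partition function p(n), so the coefficient of x^38 is p(38).
Computing p(38) by dynamic programming over parts 1, 2, ..., 38: p(38) = 26015.

26015


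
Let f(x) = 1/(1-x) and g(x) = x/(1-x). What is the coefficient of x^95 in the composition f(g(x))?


First simplify the composition: f(g(x)) = 1/(1 - x/(1-x)) = (1-x)/((1-x) - x) = (1-x)/(1-2x).
Now extract the coefficient. Write (1-x)/(1-2x) = 1/(1-2x) - x/(1-2x).
The coefficient of x^n in 1/(1-2x) is 2^n, and in x/(1-2x) is 2^(n-1) (for n >= 1).
So the coefficient of x^95 is 2^95 - 2^94 = 39614081257132168796771975168 - 19807040628566084398385987584 = 19807040628566084398385987584.

19807040628566084398385987584


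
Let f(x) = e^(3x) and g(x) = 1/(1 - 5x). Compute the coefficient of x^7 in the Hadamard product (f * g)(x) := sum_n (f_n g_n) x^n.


Expanding: f_k = 3^k/k! (from e^(3x)) and g_k = 5^k (from 1/(1 - 5x)). So the Hadamard coefficient (f * g)_k = 3^k 5^k / k! = (15)^k / k!.
For k = 7: 15^7/7! = 170859375/5040 = 3796875/112.

3796875/112


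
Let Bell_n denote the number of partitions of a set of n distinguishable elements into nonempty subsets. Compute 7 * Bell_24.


Bell_24 can be computed from the Bell triangle or from Dobinski's identity Bell_n = (1/e) * sum_{k>=0} k^n / k!.
Computing Bell_24 = 445958869294805289.
Then 7 * 445958869294805289 = 3121712085063637023.

3121712085063637023


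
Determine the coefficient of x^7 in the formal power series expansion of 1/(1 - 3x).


The geometric series identity gives 1/(1 - c x) = sum_{k>=0} c^k x^k, so the coefficient of x^k is c^k.
Here c = 3 and k = 7.
Computing: 3^7 = 2187

2187


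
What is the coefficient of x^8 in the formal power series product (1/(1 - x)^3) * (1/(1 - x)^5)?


Combine the factors: (1/(1 - x)^3) * (1/(1 - x)^5) = 1/(1 - x)^8.
Then use 1/(1 - x)^r = sum_{k>=0} C(k + r - 1, r - 1) x^k with r = 8 and k = 8:
C(15, 7) = 6435.

6435


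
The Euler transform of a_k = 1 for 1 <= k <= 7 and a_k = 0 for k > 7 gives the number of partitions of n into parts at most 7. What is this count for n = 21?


Partitions of 21 into parts at most 7:
Using generating function (1-x)^(-1)(1-x^2)^(-1)...(1-x^7)^(-1),
the coefficient of x^21 = 436

436


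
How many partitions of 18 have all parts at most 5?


Using the generating function (1-x)^(-1)(1-x^2)^(-1)...(1-x^5)^(-1),
the coefficient of x^18 counts these restricted partitions.
Result = 141

141


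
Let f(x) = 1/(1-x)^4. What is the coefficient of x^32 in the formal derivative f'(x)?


Differentiate: d/dx [ 1/(1-x)^r ] = r / (1-x)^(r+1).
Here r = 4, so f'(x) = 4 / (1-x)^5.
The expansion of 1/(1-x)^(r+1) has coefficient of x^n equal to C(n+r, r).
So the coefficient of x^32 in f'(x) is
4 * C(36, 4) = 4 * 58905 = 235620

235620


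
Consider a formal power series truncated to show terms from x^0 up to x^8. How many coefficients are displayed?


From x^0 to x^8 inclusive, the count is 8 - 0 + 1 = 9.

9


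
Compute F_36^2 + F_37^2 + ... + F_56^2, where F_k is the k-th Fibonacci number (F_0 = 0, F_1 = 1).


There is a standard identity sum_{k=0}^{N} F_k^2 = F_N * F_{N+1} (proved inductively from the telescoping relation F_k^2 = F_k F_{k+1} - F_{k-1} F_k). Then
sum_{k=36}^{56} F_k^2 = F_56 F_57 - F_35 F_36.
Computing: F_56 = 225851433717, F_57 = 365435296162, F_35 = 9227465, F_36 = 14930352.
Sum = 225851433717 * 365435296162 - 9227465 * 14930352 = 82534085431214906976474.

82534085431214906976474


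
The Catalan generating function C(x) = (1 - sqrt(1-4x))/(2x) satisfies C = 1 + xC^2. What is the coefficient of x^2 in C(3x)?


Substituting x -> 3x scales the n-th coefficient by 3^n, so [x^2] C(3x) = 3^2 * C_2.
C_2 = C(2*2, 2)/(3) = 6/3 = 2.
So 3^2 * 2 = 9 * 2 = 18.

18


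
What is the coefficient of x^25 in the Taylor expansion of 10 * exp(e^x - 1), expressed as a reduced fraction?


exp(e^x - 1) = sum_{k>=0} Bell_k x^k / k!, where Bell_k is the k-th Bell number.
So the coefficient of x^25 is 10 * Bell_25 / 25!.
Computing: Bell_25 = 4638590332229999353 and 25! = 15511210043330985984000000, giving
10 * 4638590332229999353/15511210043330985984000000 = 356814640940769181/119317000333315276800000.

356814640940769181/119317000333315276800000


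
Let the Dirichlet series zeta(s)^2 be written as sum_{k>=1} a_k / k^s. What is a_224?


The Dirichlet convolution of the constant function 1 with itself gives (1 * 1)(k) = sum_{d | k} 1 = d(k), the number of positive divisors of k.
Since zeta(s) = sum_{k>=1} 1/k^s, we have zeta(s)^2 = sum_{k>=1} d(k)/k^s, so a_k = d(k).
For k = 224: the divisors are 1, 2, 4, 7, 8, 14, 16, 28, 32, 56, 112, 224.
Count = 12.

12


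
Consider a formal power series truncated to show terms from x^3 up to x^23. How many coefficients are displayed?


From x^3 to x^23 inclusive, the count is 23 - 3 + 1 = 21.

21


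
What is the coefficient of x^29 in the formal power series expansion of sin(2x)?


The Maclaurin series is sin(t) = sum_{k>=0} (-1)^k t^(2k+1) / (2k+1)!, so substituting t = 2x, only odd powers of x are nonzero, with coefficient of x^(2k+1) equal to (-1)^k 2^(2k+1) / (2k+1)!.
Write 29 = 2*14 + 1, giving the coefficient (-1)^14 * 2^29 / 29! = 536870912/8841761993739701954543616000000 = 16/263505041412702261046875.

16/263505041412702261046875


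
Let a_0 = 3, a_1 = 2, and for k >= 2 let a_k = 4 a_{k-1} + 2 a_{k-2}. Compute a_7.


Iterating the recurrence forward:
a_0 = 3
a_1 = 2
a_2 = 4*2 + 2*3 = 14
a_3 = 4*14 + 2*2 = 60
a_4 = 4*60 + 2*14 = 268
a_5 = 4*268 + 2*60 = 1192
a_6 = 4*1192 + 2*268 = 5304
a_7 = 4*5304 + 2*1192 = 23600
So a_7 = 23600.

23600


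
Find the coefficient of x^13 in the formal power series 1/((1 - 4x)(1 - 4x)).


By partial fractions or Cauchy convolution:
The coefficient equals sum_{k=0}^{13} 4^k * 4^(13-k).
= 939524096

939524096


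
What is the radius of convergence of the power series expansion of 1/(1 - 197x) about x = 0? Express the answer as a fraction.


Expanding 1/(1 - 197x) = sum_{k>=0} 197^k x^k, the series converges when |197x| < 1, i.e., |x| < 1/197.
So the radius of convergence is 1/197 = 1/197.

1/197


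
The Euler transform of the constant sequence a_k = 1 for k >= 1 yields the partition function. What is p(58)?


The Euler transform converts the sequence a_k = 1 into the number of integer partitions.
Using the recurrence or dynamic programming:
p(58) = 715220

715220


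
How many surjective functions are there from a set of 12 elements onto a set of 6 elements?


By inclusion-exclusion on which target elements are missed, the number of surjections from an n-set onto a k-set is
surj(n, k) = sum_{j=0}^{k} (-1)^j C(k, j) (k - j)^n.
Equivalently surj(n, k) = k! * S(n, k), where S(n, k) is the Stirling number of the second kind.
For n = 12, k = 6:
S(12, 6) = 1323652, so
surj = 6! * 1323652 = 720 * 1323652 = 953029440.

953029440


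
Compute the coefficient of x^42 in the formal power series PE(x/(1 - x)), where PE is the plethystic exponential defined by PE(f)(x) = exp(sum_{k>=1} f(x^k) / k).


For f(x) = x/(1 - x) we have
sum_{k>=1} f(x^k) / k = sum_{k>=1} (1/k) * x^k / (1 - x^k) = sum_{k, m >= 1} x^(k m) / k,
which after exponentiating simplifies to
PE(x/(1 - x)) = prod_{k>=1} 1 / (1 - x^k).
This is the generating function for the partition function p(n), so the coefficient of x^42 is p(42).
Computing p(42) by dynamic programming over parts 1, 2, ..., 42: p(42) = 53174.

53174


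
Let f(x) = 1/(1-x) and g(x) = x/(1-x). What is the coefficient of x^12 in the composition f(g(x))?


First simplify the composition: f(g(x)) = 1/(1 - x/(1-x)) = (1-x)/((1-x) - x) = (1-x)/(1-2x).
Now extract the coefficient. Write (1-x)/(1-2x) = 1/(1-2x) - x/(1-2x).
The coefficient of x^n in 1/(1-2x) is 2^n, and in x/(1-2x) is 2^(n-1) (for n >= 1).
So the coefficient of x^12 is 2^12 - 2^11 = 4096 - 2048 = 2048.

2048


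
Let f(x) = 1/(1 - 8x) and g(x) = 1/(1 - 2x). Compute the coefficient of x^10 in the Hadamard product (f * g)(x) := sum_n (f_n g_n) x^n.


f has coefficients f_k = 8^k and g has coefficients g_k = 2^k, so the Hadamard product has coefficient (f*g)_k = 8^k * 2^k = 16^k.
For k = 10: 16^10 = 1099511627776.

1099511627776


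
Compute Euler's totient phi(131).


phi(n) counts integers in [1, n] coprime to n. Using the multiplicative formula phi(n) = n * prod_{p | n} (1 - 1/p):
131 = 131, so
phi(131) = 131 * (1 - 1/131) = 130.

130


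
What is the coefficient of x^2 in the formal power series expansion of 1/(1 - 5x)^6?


The general identity 1/(1 - c x)^r = sum_{k>=0} c^k C(k + r - 1, r - 1) x^k follows by substituting y = c x into 1/(1 - y)^r = sum_{k>=0} C(k + r - 1, r - 1) y^k.
For c = 5, r = 6, k = 2:
5^2 * C(7, 5) = 25 * 21 = 525.

525


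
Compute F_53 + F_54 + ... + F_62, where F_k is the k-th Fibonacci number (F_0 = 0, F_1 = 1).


Use the identity sum_{k=0}^{N} F_k = F_{N+2} - 1 (which follows from F_{k+2} - F_{k+1} = F_k). Then
sum_{k=53}^{62} F_k = (F_{64} - 1) - (F_{54} - 1) = F_{64} - F_{54}.
Computing: F_{64} = 10610209857723, F_{54} = 86267571272, so
Sum = 10610209857723 - 86267571272 = 10523942286451.

10523942286451
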